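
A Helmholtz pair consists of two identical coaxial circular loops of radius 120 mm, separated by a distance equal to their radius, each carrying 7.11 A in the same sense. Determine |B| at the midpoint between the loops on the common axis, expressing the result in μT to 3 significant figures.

B ≈ 53.3 μT

Each loop contributes B = μ₀IR²/[2(R²+z²)^(3/2)] on the axis, with z measured from that loop.
Loop 1 (z = 0.06 m): B₁ = 2.66×10⁻⁵ T. Loop 2 (z = 0.06 m): B₂ = 2.66×10⁻⁵ T.
The fields add: B = B₁ + B₂ = 5.33×10⁻⁵ T.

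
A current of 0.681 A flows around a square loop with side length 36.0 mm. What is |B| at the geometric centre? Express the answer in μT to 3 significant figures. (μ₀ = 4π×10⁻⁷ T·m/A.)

Each side is a finite straight segment at perpendicular distance d = a/(2 tan(π/4)) = 0.018 m from the centre, with end-angles ±π/4.
One side contributes B₁ = (μ₀I/4πd)·2 sin(π/4) = 5.35×10⁻⁶ T.
All 4 sides add in the same direction: B = 4 × 5.35×10⁻⁶ = 2.14×10⁻⁵ T.

B ≈ 21.4 μT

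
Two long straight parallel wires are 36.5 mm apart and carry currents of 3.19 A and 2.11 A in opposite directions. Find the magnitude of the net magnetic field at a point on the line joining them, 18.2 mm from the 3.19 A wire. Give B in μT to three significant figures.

Each long wire gives B = μ₀I/(2πd). Distances are d₁ = 0.0182 m and d₂ = 0.0183 m.
B₁ = 3.51×10⁻⁵ T, B₂ = 2.31×10⁻⁵ T.
Between antiparallel currents both contributions point the same way, so they add. B = B₁ + B₂ = 3.51×10⁻⁵ + 2.31×10⁻⁵ = 5.81×10⁻⁵ T.

B ≈ 58.1 μT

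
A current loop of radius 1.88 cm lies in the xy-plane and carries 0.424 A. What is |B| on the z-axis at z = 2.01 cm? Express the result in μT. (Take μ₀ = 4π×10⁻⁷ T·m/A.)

On the axis of a circular loop, B = μ₀IR² / [2(R²+z²)^(3/2)].
R² + z² = (0.0188)² + (0.0201)² = 0.0007575 m², and (R²+z²)^(3/2) = 2.08×10⁻⁵ m³.
B = (4π×10⁻⁷ × 0.424 × 0.0003534) / (2 × 2.08×10⁻⁵) = 4.52×10⁻⁶ T.

B ≈ 4.52 μT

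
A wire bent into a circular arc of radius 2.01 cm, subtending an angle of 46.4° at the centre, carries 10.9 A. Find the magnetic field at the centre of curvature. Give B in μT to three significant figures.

B ≈ 43.9 μT

The Biot–Savart field of a circular arc at its centre is B = μ₀Iφ/(4πR), with φ = 0.8098 rad.
B = (4π×10⁻⁷ × 10.9 × 0.8098) / (4π × 0.0201) = 4.39×10⁻⁵ T.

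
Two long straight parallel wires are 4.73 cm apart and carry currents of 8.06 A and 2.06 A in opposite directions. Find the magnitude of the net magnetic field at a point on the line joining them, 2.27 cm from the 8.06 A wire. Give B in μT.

B ≈ 87.8 μT

Each long wire gives B = μ₀I/(2πd). Distances are d₁ = 0.0227 m and d₂ = 0.0246 m.
B₁ = 7.10×10⁻⁵ T, B₂ = 1.67×10⁻⁵ T.
Between antiparallel currents both contributions point the same way, so they add. B = B₁ + B₂ = 7.10×10⁻⁵ + 1.67×10⁻⁵ = 8.78×10⁻⁵ T.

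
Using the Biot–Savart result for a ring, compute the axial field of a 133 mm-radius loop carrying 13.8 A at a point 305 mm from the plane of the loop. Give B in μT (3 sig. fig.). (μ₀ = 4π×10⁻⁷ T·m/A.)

B ≈ 4.16 μT

On the axis of a circular loop, B = μ₀IR² / [2(R²+z²)^(3/2)].
R² + z² = (0.133)² + (0.305)² = 0.1107 m², and (R²+z²)^(3/2) = 3.68×10⁻² m³.
B = (4π×10⁻⁷ × 13.8 × 0.01769) / (2 × 3.68×10⁻²) = 4.16×10⁻⁶ T.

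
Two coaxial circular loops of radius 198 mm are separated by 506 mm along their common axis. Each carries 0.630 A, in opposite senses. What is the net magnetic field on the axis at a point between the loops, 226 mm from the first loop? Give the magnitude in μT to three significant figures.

Each loop contributes B = μ₀IR²/[2(R²+z²)^(3/2)] on the axis, with z measured from that loop.
Loop 1 (z = 0.226 m): B₁ = 5.72×10⁻⁷ T. Loop 2 (z = 0.28 m): B₂ = 3.85×10⁻⁷ T.
The fields oppose: B = |B₁ − B₂| = 1.87×10⁻⁷ T.

B ≈ 0.187 μT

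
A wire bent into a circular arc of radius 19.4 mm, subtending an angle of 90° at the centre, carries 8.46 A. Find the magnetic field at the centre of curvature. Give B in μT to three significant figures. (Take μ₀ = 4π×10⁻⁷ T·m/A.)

The Biot–Savart field of a circular arc at its centre is B = μ₀Iφ/(4πR), with φ = 1.571 rad.
B = (4π×10⁻⁷ × 8.46 × 1.571) / (4π × 0.0194) = 6.85×10⁻⁵ T.

B ≈ 68.5 μT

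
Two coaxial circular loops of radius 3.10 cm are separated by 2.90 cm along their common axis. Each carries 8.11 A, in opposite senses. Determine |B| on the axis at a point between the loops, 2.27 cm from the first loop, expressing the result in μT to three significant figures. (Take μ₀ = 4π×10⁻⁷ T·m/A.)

Each loop contributes B = μ₀IR²/[2(R²+z²)^(3/2)] on the axis, with z measured from that loop.
Loop 1 (z = 0.0227 m): B₁ = 8.63×10⁻⁵ T. Loop 2 (z = 0.0063 m): B₂ = 1.55×10⁻⁴ T.
The fields oppose: B = |B₁ − B₂| = 6.84×10⁻⁵ T.

B ≈ 68.4 μT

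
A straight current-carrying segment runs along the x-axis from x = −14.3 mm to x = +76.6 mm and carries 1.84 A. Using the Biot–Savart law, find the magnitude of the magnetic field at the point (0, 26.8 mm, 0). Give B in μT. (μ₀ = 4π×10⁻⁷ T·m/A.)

For a finite straight segment, B = (μ₀I/4πd)(sinθ₁ + sinθ₂), where θ₁, θ₂ are the angles from the perpendicular to each end.
The perpendicular distance is d = 0.0268 m; the end-offsets along the wire are a = 0.0143 m and b = 0.0766 m.
sinθ₁ = 0.0143/√(0.0143²+0.0268²) = 0.4708; sinθ₂ = 0.0766/√(0.0766²+0.0268²) = 0.9439.
B = (4π×10⁻⁷ × 1.84) / (4π × 0.0268) × (0.4708 + 0.9439) = 9.71×10⁻⁶ T.

B ≈ 9.71 μT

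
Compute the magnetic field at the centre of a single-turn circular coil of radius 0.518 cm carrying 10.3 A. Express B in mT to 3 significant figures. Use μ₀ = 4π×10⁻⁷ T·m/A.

B ≈ 1.25 mT

At the centre of a circular loop the Biot–Savart law gives B = μ₀I/(2R).
B = (4π×10⁻⁷ × 10.3) / (2 × 0.00518) = 1.25×10⁻³ T.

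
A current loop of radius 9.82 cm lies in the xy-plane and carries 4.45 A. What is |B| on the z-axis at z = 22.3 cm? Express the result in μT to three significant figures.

On the axis of a circular loop, B = μ₀IR² / [2(R²+z²)^(3/2)].
R² + z² = (0.0982)² + (0.223)² = 0.05937 m², and (R²+z²)^(3/2) = 1.45×10⁻² m³.
B = (4π×10⁻⁷ × 4.45 × 0.009643) / (2 × 1.45×10⁻²) = 1.86×10⁻⁶ T.

B ≈ 1.86 μT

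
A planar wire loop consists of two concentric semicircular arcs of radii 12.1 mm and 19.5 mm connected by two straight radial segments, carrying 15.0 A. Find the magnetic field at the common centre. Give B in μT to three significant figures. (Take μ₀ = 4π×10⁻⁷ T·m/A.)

B ≈ 148 μT

The radial connectors point toward the centre, so dl × r̂ = 0 and they contribute nothing.
Each semicircle gives μ₀I/(4R): inner arc 3.89×10⁻⁴ T, outer arc 2.42×10⁻⁴ T.
The two arcs carry current in opposite angular senses, so their fields oppose: B = |3.89×10⁻⁴ − 2.42×10⁻⁴| = 1.48×10⁻⁴ T.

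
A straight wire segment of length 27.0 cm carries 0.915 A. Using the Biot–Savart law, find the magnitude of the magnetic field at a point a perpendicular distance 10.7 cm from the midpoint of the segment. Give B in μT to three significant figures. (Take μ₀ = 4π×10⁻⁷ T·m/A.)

For a finite straight segment, B = (μ₀I/4πd)(sinθ₁ + sinθ₂), where θ₁, θ₂ are the angles from the perpendicular to each end.
The perpendicular from the point meets the wire at its midpoint, so each end is L/2 = 0.135 m away along the wire.
sinθ₁ = 0.135/√(0.135²+0.107²) = 0.7837; sinθ₂ = 0.135/√(0.135²+0.107²) = 0.7837.
B = (4π×10⁻⁷ × 0.915) / (4π × 0.107) × (0.7837 + 0.7837) = 1.34×10⁻⁶ T.

B ≈ 1.34 μT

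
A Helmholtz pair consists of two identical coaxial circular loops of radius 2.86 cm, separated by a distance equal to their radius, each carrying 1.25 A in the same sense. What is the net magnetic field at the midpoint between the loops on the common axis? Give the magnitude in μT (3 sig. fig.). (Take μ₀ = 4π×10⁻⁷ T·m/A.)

B ≈ 39.3 μT

Each loop contributes B = μ₀IR²/[2(R²+z²)^(3/2)] on the axis, with z measured from that loop.
Loop 1 (z = 0.0143 m): B₁ = 1.96×10⁻⁵ T. Loop 2 (z = 0.0143 m): B₂ = 1.96×10⁻⁵ T.
The fields add: B = B₁ + B₂ = 3.93×10⁻⁵ T.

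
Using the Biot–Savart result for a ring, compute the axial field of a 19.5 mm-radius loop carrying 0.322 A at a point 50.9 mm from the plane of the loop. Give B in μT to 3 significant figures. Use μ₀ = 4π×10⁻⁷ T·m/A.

On the axis of a circular loop, B = μ₀IR² / [2(R²+z²)^(3/2)].
R² + z² = (0.0195)² + (0.0509)² = 0.002971 m², and (R²+z²)^(3/2) = 1.62×10⁻⁴ m³.
B = (4π×10⁻⁷ × 0.322 × 0.0003802) / (2 × 1.62×10⁻⁴) = 4.75×10⁻⁷ T.

B ≈ 0.475 μT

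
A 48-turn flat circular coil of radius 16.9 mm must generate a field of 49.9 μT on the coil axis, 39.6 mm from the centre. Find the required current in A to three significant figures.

For an N-turn coil, B = Nμ₀IR²/[2(R²+z²)^(3/2)] with R = 0.0169 m, z = 0.0396 m, so I = 2B(R²+z²)^(3/2)/(Nμ₀R²) = 2 × 4.99×10⁻⁵ × 7.98×10⁻⁵ / (48 × 4π×10⁻⁷ × 0.0002856) = 0.462 A.

I ≈ 0.462 A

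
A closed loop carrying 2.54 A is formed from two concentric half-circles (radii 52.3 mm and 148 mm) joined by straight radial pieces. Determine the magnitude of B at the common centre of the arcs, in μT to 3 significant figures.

B ≈ 9.87 μT

The radial connectors point toward the centre, so dl × r̂ = 0 and they contribute nothing.
Each semicircle gives μ₀I/(4R): inner arc 1.53×10⁻⁵ T, outer arc 5.39×10⁻⁶ T.
The two arcs carry current in opposite angular senses, so their fields oppose: B = |1.53×10⁻⁵ − 5.39×10⁻⁶| = 9.87×10⁻⁶ T.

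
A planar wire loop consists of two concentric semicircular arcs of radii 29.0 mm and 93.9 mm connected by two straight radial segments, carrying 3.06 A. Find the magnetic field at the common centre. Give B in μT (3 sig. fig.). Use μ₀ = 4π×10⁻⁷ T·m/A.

B ≈ 22.9 μT

The radial connectors point toward the centre, so dl × r̂ = 0 and they contribute nothing.
Each semicircle gives μ₀I/(4R): inner arc 3.31×10⁻⁵ T, outer arc 1.02×10⁻⁵ T.
The two arcs carry current in opposite angular senses, so their fields oppose: B = |3.31×10⁻⁵ − 1.02×10⁻⁵| = 2.29×10⁻⁵ T.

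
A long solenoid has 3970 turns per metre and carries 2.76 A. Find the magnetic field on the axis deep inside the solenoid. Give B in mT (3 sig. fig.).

B ≈ 13.8 mT

Inside a long solenoid, B = μ₀nI with n = 3970 turns/m.
B = 4π×10⁻⁷ × 3970 × 2.76 = 1.38×10⁻² T.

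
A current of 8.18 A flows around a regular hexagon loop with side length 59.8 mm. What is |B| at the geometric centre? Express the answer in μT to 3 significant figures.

Each side is a finite straight segment at perpendicular distance d = a/(2 tan(π/6)) = 0.05179 m from the centre, with end-angles ±π/6.
One side contributes B₁ = (μ₀I/4πd)·2 sin(π/6) = 1.58×10⁻⁵ T.
All 6 sides add in the same direction: B = 6 × 1.58×10⁻⁵ = 9.48×10⁻⁵ T.

B ≈ 94.8 μT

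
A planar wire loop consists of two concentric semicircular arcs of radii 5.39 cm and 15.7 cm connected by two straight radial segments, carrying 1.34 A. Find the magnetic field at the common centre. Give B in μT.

The radial connectors point toward the centre, so dl × r̂ = 0 and they contribute nothing.
Each semicircle gives μ₀I/(4R): inner arc 7.81×10⁻⁶ T, outer arc 2.68×10⁻⁶ T.
The two arcs carry current in opposite angular senses, so their fields oppose: B = |7.81×10⁻⁶ − 2.68×10⁻⁶| = 5.13×10⁻⁶ T.

B ≈ 5.13 μT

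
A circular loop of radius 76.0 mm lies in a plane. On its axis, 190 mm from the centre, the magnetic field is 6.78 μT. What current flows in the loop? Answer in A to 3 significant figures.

I ≈ 16.0 A

On the axis of a loop, B = μ₀IR²/[2(R²+z²)^(3/2)], so I = 2B(R²+z²)^(3/2)/(μ₀R²).
R² + z² = 0.005776 + 0.0361 = 0.04188 m²; raised to 3/2 gives 8.57×10⁻³ m³.
I = 2 × 6.78×10⁻⁶ × 8.57×10⁻³ / (1.26×10⁻⁶ × 0.005776) = 16.0 A.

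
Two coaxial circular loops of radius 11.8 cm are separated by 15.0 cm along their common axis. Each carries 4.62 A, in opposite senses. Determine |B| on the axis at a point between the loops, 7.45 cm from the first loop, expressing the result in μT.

Each loop contributes B = μ₀IR²/[2(R²+z²)^(3/2)] on the axis, with z measured from that loop.
Loop 1 (z = 0.0745 m): B₁ = 1.49×10⁻⁵ T. Loop 2 (z = 0.0755 m): B₂ = 1.47×10⁻⁵ T.
The fields oppose: B = |B₁ − B₂| = 1.70×10⁻⁷ T.

B ≈ 0.170 μT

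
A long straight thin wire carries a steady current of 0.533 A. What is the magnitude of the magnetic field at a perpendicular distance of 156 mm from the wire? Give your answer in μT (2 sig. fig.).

B ≈ 0.68 μT

For an infinitely long straight wire, B = μ₀I/(2πd).
B = (4π×10⁻⁷ × 0.533) / (2π × 0.156) = 6.83×10⁻⁷ T.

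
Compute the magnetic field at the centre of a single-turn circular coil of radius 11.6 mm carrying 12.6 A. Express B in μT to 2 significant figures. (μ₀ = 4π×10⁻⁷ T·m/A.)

B ≈ 680 μT

At the centre of a circular loop the Biot–Savart law gives B = μ₀I/(2R).
B = (4π×10⁻⁷ × 12.6) / (2 × 0.0116) = 6.82×10⁻⁴ T.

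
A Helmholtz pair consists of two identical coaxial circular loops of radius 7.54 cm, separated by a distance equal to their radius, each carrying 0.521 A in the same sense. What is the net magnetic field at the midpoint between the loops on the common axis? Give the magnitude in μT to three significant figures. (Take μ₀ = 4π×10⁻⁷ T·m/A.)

Each loop contributes B = μ₀IR²/[2(R²+z²)^(3/2)] on the axis, with z measured from that loop.
Loop 1 (z = 0.0377 m): B₁ = 3.11×10⁻⁶ T. Loop 2 (z = 0.0377 m): B₂ = 3.11×10⁻⁶ T.
The fields add: B = B₁ + B₂ = 6.21×10⁻⁶ T.

B ≈ 6.21 μT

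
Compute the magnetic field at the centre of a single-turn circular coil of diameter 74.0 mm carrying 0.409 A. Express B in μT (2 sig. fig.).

B ≈ 6.9 μT

At the centre of a circular loop the Biot–Savart law gives B = μ₀I/(2R) (so R = 0.037 m).
B = (4π×10⁻⁷ × 0.409) / (2 × 0.037) = 6.95×10⁻⁶ T.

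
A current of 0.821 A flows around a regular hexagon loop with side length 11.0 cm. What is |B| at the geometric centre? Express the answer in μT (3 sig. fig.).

B ≈ 5.17 μT

Each side is a finite straight segment at perpendicular distance d = a/(2 tan(π/6)) = 0.09526 m from the centre, with end-angles ±π/6.
One side contributes B₁ = (μ₀I/4πd)·2 sin(π/6) = 8.62×10⁻⁷ T.
All 6 sides add in the same direction: B = 6 × 8.62×10⁻⁷ = 5.17×10⁻⁶ T.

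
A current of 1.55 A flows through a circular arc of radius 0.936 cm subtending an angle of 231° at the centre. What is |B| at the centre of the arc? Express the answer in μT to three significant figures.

B ≈ 66.8 μT

The Biot–Savart field of a circular arc at its centre is B = μ₀Iφ/(4πR), with φ = 4.032 rad.
B = (4π×10⁻⁷ × 1.55 × 4.032) / (4π × 0.00936) = 6.68×10⁻⁵ T.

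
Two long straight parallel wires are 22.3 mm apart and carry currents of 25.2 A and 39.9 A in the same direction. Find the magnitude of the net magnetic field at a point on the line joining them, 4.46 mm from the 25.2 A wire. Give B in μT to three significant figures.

B ≈ 683 μT

Each long wire gives B = μ₀I/(2πd). Distances are d₁ = 0.00446 m and d₂ = 0.01784 m.
B₁ = 1.13×10⁻³ T, B₂ = 4.47×10⁻⁴ T.
Between parallel currents the two contributions point in opposite directions, so they subtract. B = |B₁ − B₂| = |1.13×10⁻³ − 4.47×10⁻⁴| = 6.83×10⁻⁴ T.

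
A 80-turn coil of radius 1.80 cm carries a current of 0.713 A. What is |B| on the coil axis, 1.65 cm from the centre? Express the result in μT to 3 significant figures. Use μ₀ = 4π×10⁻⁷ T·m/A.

For an N-turn flat coil, B = Nμ₀IR²/[2(R²+z²)^(3/2)] with R = 0.018 m, z = 0.0165 m.
B = 80 × 9.97×10⁻⁶ T = 7.98×10⁻⁴ T.

B ≈ 798 μT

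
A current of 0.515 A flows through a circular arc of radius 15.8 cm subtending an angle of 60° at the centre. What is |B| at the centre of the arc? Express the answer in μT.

B ≈ 0.341 μT

The Biot–Savart field of a circular arc at its centre is B = μ₀Iφ/(4πR), with φ = 1.047 rad.
B = (4π×10⁻⁷ × 0.515 × 1.047) / (4π × 0.158) = 3.41×10⁻⁷ T.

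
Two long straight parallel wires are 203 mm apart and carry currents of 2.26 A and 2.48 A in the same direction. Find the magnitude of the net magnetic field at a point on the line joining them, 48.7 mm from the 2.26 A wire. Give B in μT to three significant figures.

B ≈ 6.07 μT

Each long wire gives B = μ₀I/(2πd). Distances are d₁ = 0.0487 m and d₂ = 0.1543 m.
B₁ = 9.28×10⁻⁶ T, B₂ = 3.21×10⁻⁶ T.
Between parallel currents the two contributions point in opposite directions, so they subtract. B = |B₁ − B₂| = |9.28×10⁻⁶ − 3.21×10⁻⁶| = 6.07×10⁻⁶ T.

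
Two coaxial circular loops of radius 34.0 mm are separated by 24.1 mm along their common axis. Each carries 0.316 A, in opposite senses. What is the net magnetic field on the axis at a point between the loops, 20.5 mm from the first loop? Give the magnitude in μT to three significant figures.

Each loop contributes B = μ₀IR²/[2(R²+z²)^(3/2)] on the axis, with z measured from that loop.
Loop 1 (z = 0.0205 m): B₁ = 3.67×10⁻⁶ T. Loop 2 (z = 0.0036 m): B₂ = 5.74×10⁻⁶ T.
The fields oppose: B = |B₁ − B₂| = 2.08×10⁻⁶ T.

B ≈ 2.08 μT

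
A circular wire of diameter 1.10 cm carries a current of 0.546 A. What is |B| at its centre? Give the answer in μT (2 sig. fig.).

At the centre of a circular loop the Biot–Savart law gives B = μ₀I/(2R) (so R = 0.0055 m).
B = (4π×10⁻⁷ × 0.546) / (2 × 0.0055) = 6.24×10⁻⁵ T.

B ≈ 62 μT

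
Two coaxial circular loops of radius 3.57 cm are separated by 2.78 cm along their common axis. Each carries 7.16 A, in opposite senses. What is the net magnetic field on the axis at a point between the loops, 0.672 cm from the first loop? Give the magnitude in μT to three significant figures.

Each loop contributes B = μ₀IR²/[2(R²+z²)^(3/2)] on the axis, with z measured from that loop.
Loop 1 (z = 0.00672 m): B₁ = 1.20×10⁻⁴ T. Loop 2 (z = 0.02108 m): B₂ = 8.05×10⁻⁵ T.
The fields oppose: B = |B₁ − B₂| = 3.91×10⁻⁵ T.

B ≈ 39.1 μT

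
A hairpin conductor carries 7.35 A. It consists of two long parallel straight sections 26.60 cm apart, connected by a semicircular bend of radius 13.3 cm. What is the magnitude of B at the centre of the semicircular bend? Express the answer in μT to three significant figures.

B ≈ 28.4 μT

The semicircular arc contributes B_arc = μ₀I·π/(4πR) = μ₀I/(4R) = 1.74×10⁻⁵ T.
Each semi-infinite lead is at perpendicular distance R = 0.133 m from the centre, with the perpendicular foot at its near end, so it contributes μ₀I/(4πR); both point the same way, together 1.11×10⁻⁵ T.
Arc and leads all point the same direction: B = 1.74×10⁻⁵ + 1.11×10⁻⁵ = 2.84×10⁻⁵ T.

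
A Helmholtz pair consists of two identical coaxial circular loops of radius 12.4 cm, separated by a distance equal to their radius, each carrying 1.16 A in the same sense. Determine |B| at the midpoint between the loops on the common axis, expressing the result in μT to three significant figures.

B ≈ 8.41 μT

Each loop contributes B = μ₀IR²/[2(R²+z²)^(3/2)] on the axis, with z measured from that loop.
Loop 1 (z = 0.062 m): B₁ = 4.21×10⁻⁶ T. Loop 2 (z = 0.062 m): B₂ = 4.21×10⁻⁶ T.
The fields add: B = B₁ + B₂ = 8.41×10⁻⁶ T.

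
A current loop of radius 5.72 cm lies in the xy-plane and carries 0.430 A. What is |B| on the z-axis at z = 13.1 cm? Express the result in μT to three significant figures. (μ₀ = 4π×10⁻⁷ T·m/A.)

B ≈ 0.303 μT

On the axis of a circular loop, B = μ₀IR² / [2(R²+z²)^(3/2)].
R² + z² = (0.0572)² + (0.131)² = 0.02043 m², and (R²+z²)^(3/2) = 2.92×10⁻³ m³.
B = (4π×10⁻⁷ × 0.430 × 0.003272) / (2 × 2.92×10⁻³) = 3.03×10⁻⁷ T.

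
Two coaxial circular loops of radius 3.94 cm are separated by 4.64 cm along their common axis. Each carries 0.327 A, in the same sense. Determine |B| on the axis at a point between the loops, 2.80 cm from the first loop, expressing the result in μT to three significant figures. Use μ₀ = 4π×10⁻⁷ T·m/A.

Each loop contributes B = μ₀IR²/[2(R²+z²)^(3/2)] on the axis, with z measured from that loop.
Loop 1 (z = 0.028 m): B₁ = 2.82×10⁻⁶ T. Loop 2 (z = 0.0184 m): B₂ = 3.88×10⁻⁶ T.
The fields add: B = B₁ + B₂ = 6.70×10⁻⁶ T.

B ≈ 6.70 μT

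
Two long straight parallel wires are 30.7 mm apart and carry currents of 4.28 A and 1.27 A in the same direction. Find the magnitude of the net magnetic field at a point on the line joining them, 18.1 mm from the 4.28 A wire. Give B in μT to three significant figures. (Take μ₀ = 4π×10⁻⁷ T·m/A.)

Each long wire gives B = μ₀I/(2πd). Distances are d₁ = 0.0181 m and d₂ = 0.0126 m.
B₁ = 4.73×10⁻⁵ T, B₂ = 2.02×10⁻⁵ T.
Between parallel currents the two contributions point in opposite directions, so they subtract. B = |B₁ − B₂| = |4.73×10⁻⁵ − 2.02×10⁻⁵| = 2.71×10⁻⁵ T.

B ≈ 27.1 μT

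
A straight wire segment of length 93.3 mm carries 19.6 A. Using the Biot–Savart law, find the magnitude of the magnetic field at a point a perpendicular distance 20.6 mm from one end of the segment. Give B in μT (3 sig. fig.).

For a finite straight segment, B = (μ₀I/4πd)(sinθ₁ + sinθ₂), where θ₁, θ₂ are the angles from the perpendicular to each end.
The perpendicular foot is at one end, so the two end-offsets along the wire are 0 and L = 0.0933 m.
sinθ₁ = 0/√(0²+0.0206²) = 0.0000; sinθ₂ = 0.0933/√(0.0933²+0.0206²) = 0.9765.
B = (4π×10⁻⁷ × 19.6) / (4π × 0.0206) × (0.0000 + 0.9765) = 9.29×10⁻⁵ T.

B ≈ 92.9 μT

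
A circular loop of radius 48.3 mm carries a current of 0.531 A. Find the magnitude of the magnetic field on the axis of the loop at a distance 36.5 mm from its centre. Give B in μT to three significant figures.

B ≈ 3.51 μT

On the axis of a circular loop, B = μ₀IR² / [2(R²+z²)^(3/2)].
R² + z² = (0.0483)² + (0.0365)² = 0.003665 m², and (R²+z²)^(3/2) = 2.22×10⁻⁴ m³.
B = (4π×10⁻⁷ × 0.531 × 0.002333) / (2 × 2.22×10⁻⁴) = 3.51×10⁻⁶ T.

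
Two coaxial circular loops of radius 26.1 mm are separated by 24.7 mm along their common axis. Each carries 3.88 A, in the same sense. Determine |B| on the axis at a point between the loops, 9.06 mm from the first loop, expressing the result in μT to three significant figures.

B ≈ 138 μT

Each loop contributes B = μ₀IR²/[2(R²+z²)^(3/2)] on the axis, with z measured from that loop.
Loop 1 (z = 0.00906 m): B₁ = 7.88×10⁻⁵ T. Loop 2 (z = 0.01564 m): B₂ = 5.90×10⁻⁵ T.
The fields add: B = B₁ + B₂ = 1.38×10⁻⁴ T.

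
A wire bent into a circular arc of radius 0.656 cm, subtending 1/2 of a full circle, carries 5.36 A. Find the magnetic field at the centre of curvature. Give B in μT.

The Biot–Savart field of a circular arc at its centre is B = μ₀Iφ/(4πR), with φ = 3.142 rad.
B = (4π×10⁻⁷ × 5.36 × 3.142) / (4π × 0.00656) = 2.57×10⁻⁴ T.

B ≈ 257 μT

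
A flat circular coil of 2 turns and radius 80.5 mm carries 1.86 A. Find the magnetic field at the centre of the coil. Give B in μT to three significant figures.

For an N-turn flat coil, B = Nμ₀I/(2R) with R = 0.0805 m.
B = 2 × 1.45×10⁻⁵ T = 2.90×10⁻⁵ T.

B ≈ 29.0 μT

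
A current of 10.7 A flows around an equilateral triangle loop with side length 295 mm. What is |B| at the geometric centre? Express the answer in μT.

B ≈ 65.3 μT

Each side is a finite straight segment at perpendicular distance d = a/(2 tan(π/3)) = 0.08516 m from the centre, with end-angles ±π/3.
One side contributes B₁ = (μ₀I/4πd)·2 sin(π/3) = 2.18×10⁻⁵ T.
All 3 sides add in the same direction: B = 3 × 2.18×10⁻⁵ = 6.53×10⁻⁵ T.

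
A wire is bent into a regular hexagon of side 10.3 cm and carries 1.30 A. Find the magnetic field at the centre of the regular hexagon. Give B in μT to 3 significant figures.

Each side is a finite straight segment at perpendicular distance d = a/(2 tan(π/6)) = 0.0892 m from the centre, with end-angles ±π/6.
One side contributes B₁ = (μ₀I/4πd)·2 sin(π/6) = 1.46×10⁻⁶ T.
All 6 sides add in the same direction: B = 6 × 1.46×10⁻⁶ = 8.74×10⁻⁶ T.

B ≈ 8.74 μT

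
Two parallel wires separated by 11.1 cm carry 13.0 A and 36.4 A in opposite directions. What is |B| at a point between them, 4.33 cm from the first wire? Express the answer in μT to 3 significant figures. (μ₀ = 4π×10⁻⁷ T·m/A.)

B ≈ 168 μT

Each long wire gives B = μ₀I/(2πd). Distances are d₁ = 0.0433 m and d₂ = 0.0677 m.
B₁ = 6.00×10⁻⁵ T, B₂ = 1.08×10⁻⁴ T.
Between antiparallel currents both contributions point the same way, so they add. B = B₁ + B₂ = 6.00×10⁻⁵ + 1.08×10⁻⁴ = 1.68×10⁻⁴ T.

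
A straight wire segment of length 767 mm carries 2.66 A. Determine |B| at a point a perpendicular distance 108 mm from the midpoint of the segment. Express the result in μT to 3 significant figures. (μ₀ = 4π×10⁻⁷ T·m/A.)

For a finite straight segment, B = (μ₀I/4πd)(sinθ₁ + sinθ₂), where θ₁, θ₂ are the angles from the perpendicular to each end.
The perpendicular from the point meets the wire at its midpoint, so each end is L/2 = 0.3835 m away along the wire.
sinθ₁ = 0.3835/√(0.3835²+0.108²) = 0.9626; sinθ₂ = 0.3835/√(0.3835²+0.108²) = 0.9626.
B = (4π×10⁻⁷ × 2.66) / (4π × 0.108) × (0.9626 + 0.9626) = 4.74×10⁻⁶ T.

B ≈ 4.74 μT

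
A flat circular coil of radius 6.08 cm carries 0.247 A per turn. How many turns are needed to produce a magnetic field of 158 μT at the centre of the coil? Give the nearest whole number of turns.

N = 62

For an N-turn coil, B = Nμ₀I/(2R). A single turn gives B₁ = 2.55×10⁻⁶ T with R = 0.0608 m.
N = B/B₁ = 1.58×10⁻⁴ / 2.55×10⁻⁶ = 61.90.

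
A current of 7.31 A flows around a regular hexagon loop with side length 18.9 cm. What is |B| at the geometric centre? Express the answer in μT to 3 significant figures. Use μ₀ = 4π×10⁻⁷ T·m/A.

B ≈ 26.8 μT

Each side is a finite straight segment at perpendicular distance d = a/(2 tan(π/6)) = 0.1637 m from the centre, with end-angles ±π/6.
One side contributes B₁ = (μ₀I/4πd)·2 sin(π/6) = 4.47×10⁻⁶ T.
All 6 sides add in the same direction: B = 6 × 4.47×10⁻⁶ = 2.68×10⁻⁵ T.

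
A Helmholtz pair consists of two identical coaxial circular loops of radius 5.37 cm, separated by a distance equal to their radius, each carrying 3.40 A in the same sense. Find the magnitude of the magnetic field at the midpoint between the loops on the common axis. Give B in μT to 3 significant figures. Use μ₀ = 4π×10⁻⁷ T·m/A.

B ≈ 56.9 μT

Each loop contributes B = μ₀IR²/[2(R²+z²)^(3/2)] on the axis, with z measured from that loop.
Loop 1 (z = 0.02685 m): B₁ = 2.85×10⁻⁵ T. Loop 2 (z = 0.02685 m): B₂ = 2.85×10⁻⁵ T.
The fields add: B = B₁ + B₂ = 5.69×10⁻⁵ T.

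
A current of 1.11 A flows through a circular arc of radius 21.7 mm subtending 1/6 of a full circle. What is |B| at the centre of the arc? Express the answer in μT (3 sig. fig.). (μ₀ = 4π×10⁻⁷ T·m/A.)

The Biot–Savart field of a circular arc at its centre is B = μ₀Iφ/(4πR), with φ = 1.047 rad.
B = (4π×10⁻⁷ × 1.11 × 1.047) / (4π × 0.0217) = 5.36×10⁻⁶ T.

B ≈ 5.36 μT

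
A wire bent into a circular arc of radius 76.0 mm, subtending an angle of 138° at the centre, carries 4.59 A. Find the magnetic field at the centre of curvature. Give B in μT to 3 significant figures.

The Biot–Savart field of a circular arc at its centre is B = μ₀Iφ/(4πR), with φ = 2.409 rad.
B = (4π×10⁻⁷ × 4.59 × 2.409) / (4π × 0.076) = 1.45×10⁻⁵ T.

B ≈ 14.5 μT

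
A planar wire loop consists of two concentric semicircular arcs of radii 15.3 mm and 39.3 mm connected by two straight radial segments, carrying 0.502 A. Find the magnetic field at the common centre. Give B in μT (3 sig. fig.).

The radial connectors point toward the centre, so dl × r̂ = 0 and they contribute nothing.
Each semicircle gives μ₀I/(4R): inner arc 1.03×10⁻⁵ T, outer arc 4.01×10⁻⁶ T.
The two arcs carry current in opposite angular senses, so their fields oppose: B = |1.03×10⁻⁵ − 4.01×10⁻⁶| = 6.29×10⁻⁶ T.

B ≈ 6.29 μT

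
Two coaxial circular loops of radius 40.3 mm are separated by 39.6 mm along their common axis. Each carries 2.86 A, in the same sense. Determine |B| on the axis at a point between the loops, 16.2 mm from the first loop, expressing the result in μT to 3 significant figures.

Each loop contributes B = μ₀IR²/[2(R²+z²)^(3/2)] on the axis, with z measured from that loop.
Loop 1 (z = 0.0162 m): B₁ = 3.56×10⁻⁵ T. Loop 2 (z = 0.0234 m): B₂ = 2.88×10⁻⁵ T.
The fields add: B = B₁ + B₂ = 6.45×10⁻⁵ T.

B ≈ 64.5 μT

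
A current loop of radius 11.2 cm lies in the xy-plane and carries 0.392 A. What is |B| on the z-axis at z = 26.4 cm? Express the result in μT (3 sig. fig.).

B ≈ 0.131 μT

On the axis of a circular loop, B = μ₀IR² / [2(R²+z²)^(3/2)].
R² + z² = (0.112)² + (0.264)² = 0.08224 m², and (R²+z²)^(3/2) = 2.36×10⁻² m³.
B = (4π×10⁻⁷ × 0.392 × 0.01254) / (2 × 2.36×10⁻²) = 1.31×10⁻⁷ T.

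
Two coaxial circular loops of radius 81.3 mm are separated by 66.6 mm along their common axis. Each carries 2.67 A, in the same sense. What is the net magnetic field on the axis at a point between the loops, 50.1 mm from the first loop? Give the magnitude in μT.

Each loop contributes B = μ₀IR²/[2(R²+z²)^(3/2)] on the axis, with z measured from that loop.
Loop 1 (z = 0.0501 m): B₁ = 1.27×10⁻⁵ T. Loop 2 (z = 0.0165 m): B₂ = 1.94×10⁻⁵ T.
The fields add: B = B₁ + B₂ = 3.22×10⁻⁵ T.

B ≈ 32.2 μT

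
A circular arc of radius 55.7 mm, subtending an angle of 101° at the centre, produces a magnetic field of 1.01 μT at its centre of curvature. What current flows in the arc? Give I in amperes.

I ≈ 0.319 A

For a circular arc, B = μ₀Iφ/(4πR) with φ in radians; here φ = 1.763 rad.
So I = 4πRB/(μ₀φ) = 4π × 0.0557 × 1.01×10⁻⁶ / (4π×10⁻⁷ × 1.763) = 0.319 A.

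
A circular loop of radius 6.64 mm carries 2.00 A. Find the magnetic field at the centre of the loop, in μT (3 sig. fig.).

At the centre of a circular loop the Biot–Savart law gives B = μ₀I/(2R).
B = (4π×10⁻⁷ × 2.00) / (2 × 0.00664) = 1.89×10⁻⁴ T.

B ≈ 189 μT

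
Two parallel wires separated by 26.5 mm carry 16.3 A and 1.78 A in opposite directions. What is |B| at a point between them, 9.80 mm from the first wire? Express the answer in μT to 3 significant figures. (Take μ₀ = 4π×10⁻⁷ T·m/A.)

B ≈ 354 μT

Each long wire gives B = μ₀I/(2πd). Distances are d₁ = 0.0098 m and d₂ = 0.0167 m.
B₁ = 3.33×10⁻⁴ T, B₂ = 2.13×10⁻⁵ T.
Between antiparallel currents both contributions point the same way, so they add. B = B₁ + B₂ = 3.33×10⁻⁴ + 2.13×10⁻⁵ = 3.54×10⁻⁴ T.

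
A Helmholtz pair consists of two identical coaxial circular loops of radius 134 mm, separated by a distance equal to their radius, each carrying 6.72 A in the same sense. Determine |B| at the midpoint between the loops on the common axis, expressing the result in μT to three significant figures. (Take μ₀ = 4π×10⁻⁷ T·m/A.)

Each loop contributes B = μ₀IR²/[2(R²+z²)^(3/2)] on the axis, with z measured from that loop.
Loop 1 (z = 0.067 m): B₁ = 2.25×10⁻⁵ T. Loop 2 (z = 0.067 m): B₂ = 2.25×10⁻⁵ T.
The fields add: B = B₁ + B₂ = 4.51×10⁻⁵ T.

B ≈ 45.1 μT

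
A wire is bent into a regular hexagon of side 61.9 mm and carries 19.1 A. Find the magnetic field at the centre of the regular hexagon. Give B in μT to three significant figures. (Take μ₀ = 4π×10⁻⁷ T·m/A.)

Each side is a finite straight segment at perpendicular distance d = a/(2 tan(π/6)) = 0.05361 m from the centre, with end-angles ±π/6.
One side contributes B₁ = (μ₀I/4πd)·2 sin(π/6) = 3.56×10⁻⁵ T.
All 6 sides add in the same direction: B = 6 × 3.56×10⁻⁵ = 2.14×10⁻⁴ T.

B ≈ 214 μT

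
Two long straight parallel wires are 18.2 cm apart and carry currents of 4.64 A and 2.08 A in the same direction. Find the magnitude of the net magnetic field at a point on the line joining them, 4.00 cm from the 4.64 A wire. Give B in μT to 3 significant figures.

Each long wire gives B = μ₀I/(2πd). Distances are d₁ = 0.04 m and d₂ = 0.142 m.
B₁ = 2.32×10⁻⁵ T, B₂ = 2.93×10⁻⁶ T.
Between parallel currents the two contributions point in opposite directions, so they subtract. B = |B₁ − B₂| = |2.32×10⁻⁵ − 2.93×10⁻⁶| = 2.03×10⁻⁵ T.

B ≈ 20.3 μT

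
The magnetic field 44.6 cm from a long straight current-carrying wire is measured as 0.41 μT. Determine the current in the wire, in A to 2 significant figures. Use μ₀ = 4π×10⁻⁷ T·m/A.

I ≈ 0.91 A

For a long straight wire B = μ₀I/(2πd), so I = 2πdB/μ₀.
I = 2π × 0.446 × 4.10×10⁻⁷ / (4π×10⁻⁷) = 0.914 A.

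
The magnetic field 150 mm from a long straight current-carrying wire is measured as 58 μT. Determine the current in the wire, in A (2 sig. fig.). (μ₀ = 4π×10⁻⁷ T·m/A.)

I ≈ 44 A

For a long straight wire B = μ₀I/(2πd), so I = 2πdB/μ₀.
I = 2π × 0.15 × 5.80×10⁻⁵ / (4π×10⁻⁷) = 43.5 A.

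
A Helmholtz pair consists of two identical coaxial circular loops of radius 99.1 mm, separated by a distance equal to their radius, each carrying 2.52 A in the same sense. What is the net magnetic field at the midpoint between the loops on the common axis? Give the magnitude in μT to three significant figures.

Each loop contributes B = μ₀IR²/[2(R²+z²)^(3/2)] on the axis, with z measured from that loop.
Loop 1 (z = 0.04955 m): B₁ = 1.14×10⁻⁵ T. Loop 2 (z = 0.04955 m): B₂ = 1.14×10⁻⁵ T.
The fields add: B = B₁ + B₂ = 2.29×10⁻⁵ T.

B ≈ 22.9 μT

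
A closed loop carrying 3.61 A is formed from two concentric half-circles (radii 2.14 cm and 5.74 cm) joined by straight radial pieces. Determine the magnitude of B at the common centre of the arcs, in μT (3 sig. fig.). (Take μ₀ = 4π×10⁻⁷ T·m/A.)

The radial connectors point toward the centre, so dl × r̂ = 0 and they contribute nothing.
Each semicircle gives μ₀I/(4R): inner arc 5.30×10⁻⁵ T, outer arc 1.98×10⁻⁵ T.
The two arcs carry current in opposite angular senses, so their fields oppose: B = |5.30×10⁻⁵ − 1.98×10⁻⁵| = 3.32×10⁻⁵ T.

B ≈ 33.2 μT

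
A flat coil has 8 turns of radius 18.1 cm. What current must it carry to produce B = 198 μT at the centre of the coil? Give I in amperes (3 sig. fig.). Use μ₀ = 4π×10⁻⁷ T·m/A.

I ≈ 7.13 A

For an N-turn coil, B = Nμ₀I/(2R) with R = 0.181 m, so I = 2RB/(Nμ₀) = 2 × 0.181 × 1.98×10⁻⁴ / (8 × 4π×10⁻⁷) = 7.13 A.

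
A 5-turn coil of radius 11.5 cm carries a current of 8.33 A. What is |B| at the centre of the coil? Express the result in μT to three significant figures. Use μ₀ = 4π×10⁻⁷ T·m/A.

For an N-turn flat coil, B = Nμ₀I/(2R) with R = 0.115 m.
B = 5 × 4.55×10⁻⁵ T = 2.28×10⁻⁴ T.

B ≈ 228 μT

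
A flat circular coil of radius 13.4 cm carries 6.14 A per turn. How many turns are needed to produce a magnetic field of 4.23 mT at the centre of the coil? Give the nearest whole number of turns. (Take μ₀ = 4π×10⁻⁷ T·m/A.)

N = 147

For an N-turn coil, B = Nμ₀I/(2R). A single turn gives B₁ = 2.88×10⁻⁵ T with R = 0.134 m.
N = B/B₁ = 4.23×10⁻³ / 2.88×10⁻⁵ = 146.93.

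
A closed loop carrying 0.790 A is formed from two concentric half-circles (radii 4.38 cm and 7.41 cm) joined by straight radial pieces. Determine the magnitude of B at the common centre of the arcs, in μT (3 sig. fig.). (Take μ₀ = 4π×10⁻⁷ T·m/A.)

B ≈ 2.32 μT

The radial connectors point toward the centre, so dl × r̂ = 0 and they contribute nothing.
Each semicircle gives μ₀I/(4R): inner arc 5.67×10⁻⁶ T, outer arc 3.35×10⁻⁶ T.
The two arcs carry current in opposite angular senses, so their fields oppose: B = |5.67×10⁻⁶ − 3.35×10⁻⁶| = 2.32×10⁻⁶ T.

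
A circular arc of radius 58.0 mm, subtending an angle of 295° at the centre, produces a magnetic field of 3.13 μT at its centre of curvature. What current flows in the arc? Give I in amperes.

I ≈ 0.353 A

For a circular arc, B = μ₀Iφ/(4πR) with φ in radians; here φ = 5.149 rad.
So I = 4πRB/(μ₀φ) = 4π × 0.058 × 3.13×10⁻⁶ / (4π×10⁻⁷ × 5.149) = 0.353 A.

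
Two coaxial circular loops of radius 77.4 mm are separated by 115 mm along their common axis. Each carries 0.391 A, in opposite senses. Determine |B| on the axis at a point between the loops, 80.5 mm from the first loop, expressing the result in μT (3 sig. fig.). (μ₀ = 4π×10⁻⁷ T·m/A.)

B ≈ 1.36 μT

Each loop contributes B = μ₀IR²/[2(R²+z²)^(3/2)] on the axis, with z measured from that loop.
Loop 1 (z = 0.0805 m): B₁ = 1.06×10⁻⁶ T. Loop 2 (z = 0.0345 m): B₂ = 2.42×10⁻⁶ T.
The fields oppose: B = |B₁ − B₂| = 1.36×10⁻⁶ T.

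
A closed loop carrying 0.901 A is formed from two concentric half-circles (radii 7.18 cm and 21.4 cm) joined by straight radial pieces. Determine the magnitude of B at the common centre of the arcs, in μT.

B ≈ 2.62 μT

The radial connectors point toward the centre, so dl × r̂ = 0 and they contribute nothing.
Each semicircle gives μ₀I/(4R): inner arc 3.94×10⁻⁶ T, outer arc 1.32×10⁻⁶ T.
The two arcs carry current in opposite angular senses, so their fields oppose: B = |3.94×10⁻⁶ − 1.32×10⁻⁶| = 2.62×10⁻⁶ T.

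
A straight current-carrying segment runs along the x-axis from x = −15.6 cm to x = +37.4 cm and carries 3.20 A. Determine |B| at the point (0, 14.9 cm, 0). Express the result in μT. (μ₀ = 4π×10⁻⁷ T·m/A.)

B ≈ 3.55 μT

For a finite straight segment, B = (μ₀I/4πd)(sinθ₁ + sinθ₂), where θ₁, θ₂ are the angles from the perpendicular to each end.
The perpendicular distance is d = 0.149 m; the end-offsets along the wire are a = 0.156 m and b = 0.374 m.
sinθ₁ = 0.156/√(0.156²+0.149²) = 0.7231; sinθ₂ = 0.374/√(0.374²+0.149²) = 0.9290.
B = (4π×10⁻⁷ × 3.20) / (4π × 0.149) × (0.7231 + 0.9290) = 3.55×10⁻⁶ T.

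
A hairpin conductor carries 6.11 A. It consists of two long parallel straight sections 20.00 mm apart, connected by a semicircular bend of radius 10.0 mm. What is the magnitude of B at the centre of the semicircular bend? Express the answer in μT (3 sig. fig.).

The semicircular arc contributes B_arc = μ₀I·π/(4πR) = μ₀I/(4R) = 1.92×10⁻⁴ T.
Each semi-infinite lead is at perpendicular distance R = 0.01 m from the centre, with the perpendicular foot at its near end, so it contributes μ₀I/(4πR); both point the same way, together 1.22×10⁻⁴ T.
Arc and leads all point the same direction: B = 1.92×10⁻⁴ + 1.22×10⁻⁴ = 3.14×10⁻⁴ T.

B ≈ 314 μT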